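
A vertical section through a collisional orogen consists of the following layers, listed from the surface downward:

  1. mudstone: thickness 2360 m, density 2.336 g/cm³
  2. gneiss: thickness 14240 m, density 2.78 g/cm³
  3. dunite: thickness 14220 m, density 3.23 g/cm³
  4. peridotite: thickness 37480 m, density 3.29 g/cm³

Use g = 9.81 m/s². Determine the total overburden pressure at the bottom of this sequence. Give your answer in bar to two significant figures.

21000 bar

mudstone: 2336 kg/m³ × 9.81 m/s² × 2360 m = 5.408×10^7 Pa = 540.8 bar
gneiss: 2780 kg/m³ × 9.81 m/s² × 14240 m = 3.884×10^8 Pa = 3884 bar
dunite: 3230 kg/m³ × 9.81 m/s² × 14220 m = 4.506×10^8 Pa = 4506 bar
peridotite: 3290 kg/m³ × 9.81 m/s² × 37480 m = 1.210×10^9 Pa = 12097 bar
Total = 540.8 + 3884 + 4506 + 12097 = 21027 bar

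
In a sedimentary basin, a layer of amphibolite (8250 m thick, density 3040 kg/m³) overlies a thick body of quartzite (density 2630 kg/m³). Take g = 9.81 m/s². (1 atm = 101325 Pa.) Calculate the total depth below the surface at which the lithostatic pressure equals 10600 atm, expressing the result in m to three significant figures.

40300 m

Pressure at base of upper layers: 3040×9.81×8250 = 2.460×10^8 Pa = 2428 atm
Remaining pressure to be supplied by quartzite: 1.074×10^9 − 2.460×10^8 = 8.280×10^8 Pa
Additional depth in quartzite = 8.280×10^8 Pa / (2630 kg/m³ × 9.81 m/s²) = 32093 m
Total depth = 8250 m + 32093 m = 40343 m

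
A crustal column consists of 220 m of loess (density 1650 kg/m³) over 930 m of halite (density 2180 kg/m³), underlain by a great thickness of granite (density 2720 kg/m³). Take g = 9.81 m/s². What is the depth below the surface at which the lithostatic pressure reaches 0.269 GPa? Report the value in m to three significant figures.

10400 m

Pressure at base of upper layers: 1650×9.81×220 + 2180×9.81×930 = 2.345×10^7 Pa = 0.02345 GPa
Remaining pressure to be supplied by granite: 2.690×10^8 − 2.345×10^7 = 2.456×10^8 Pa
Additional depth in granite = 2.456×10^8 Pa / (2720 kg/m³ × 9.81 m/s²) = 9202.4 m
Total depth = 1150 m + 9202.4 m = 10352 m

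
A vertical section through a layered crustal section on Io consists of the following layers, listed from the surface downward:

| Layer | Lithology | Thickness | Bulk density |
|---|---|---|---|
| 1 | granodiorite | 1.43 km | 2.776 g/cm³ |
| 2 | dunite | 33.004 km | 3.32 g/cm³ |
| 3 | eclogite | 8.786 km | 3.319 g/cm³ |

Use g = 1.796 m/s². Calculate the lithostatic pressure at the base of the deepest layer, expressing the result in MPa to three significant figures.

256 MPa

granodiorite: 2776 kg/m³ × 1.796 m/s² × 1430 m = 7.130×10^6 Pa = 7.130 MPa
dunite: 3320 kg/m³ × 1.796 m/s² × 33004 m = 1.968×10^8 Pa = 196.8 MPa
eclogite: 3319 kg/m³ × 1.796 m/s² × 8786 m = 5.237×10^7 Pa = 52.37 MPa
Total = 7.130 + 196.8 + 52.37 = 256.30 MPa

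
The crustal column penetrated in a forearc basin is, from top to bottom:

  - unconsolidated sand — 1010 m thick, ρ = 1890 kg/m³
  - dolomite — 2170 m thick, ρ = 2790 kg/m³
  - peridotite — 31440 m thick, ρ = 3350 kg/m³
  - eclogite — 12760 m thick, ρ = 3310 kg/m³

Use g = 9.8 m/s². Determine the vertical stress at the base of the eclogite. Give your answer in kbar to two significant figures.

15 kbar

unconsolidated sand: 1890 kg/m³ × 9.8 m/s² × 1010 m = 1.871×10^7 Pa = 0.1871 kbar
dolomite: 2790 kg/m³ × 9.8 m/s² × 2170 m = 5.933×10^7 Pa = 0.5933 kbar
peridotite: 3350 kg/m³ × 9.8 m/s² × 31440 m = 1.032×10^9 Pa = 10.32 kbar
eclogite: 3310 kg/m³ × 9.8 m/s² × 12760 m = 4.139×10^8 Pa = 4.139 kbar
Total = 0.1871 + 0.5933 + 10.32 + 4.139 = 15.241 kbar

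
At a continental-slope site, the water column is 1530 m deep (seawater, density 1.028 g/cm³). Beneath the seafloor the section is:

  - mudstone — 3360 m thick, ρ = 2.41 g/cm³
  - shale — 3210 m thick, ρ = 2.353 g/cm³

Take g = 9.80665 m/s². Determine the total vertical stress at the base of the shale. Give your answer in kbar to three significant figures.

1.69 kbar

seawater: 1028 kg/m³ × 9.80665 m/s² × 1530 m = 1.542×10^7 Pa = 0.1542 kbar
mudstone: 2410 kg/m³ × 9.80665 m/s² × 3360 m = 7.941×10^7 Pa = 0.7941 kbar
shale: 2353 kg/m³ × 9.80665 m/s² × 3210 m = 7.407×10^7 Pa = 0.7407 kbar
Total = 0.1542 + 0.7941 + 0.7407 = 1.6891 kbar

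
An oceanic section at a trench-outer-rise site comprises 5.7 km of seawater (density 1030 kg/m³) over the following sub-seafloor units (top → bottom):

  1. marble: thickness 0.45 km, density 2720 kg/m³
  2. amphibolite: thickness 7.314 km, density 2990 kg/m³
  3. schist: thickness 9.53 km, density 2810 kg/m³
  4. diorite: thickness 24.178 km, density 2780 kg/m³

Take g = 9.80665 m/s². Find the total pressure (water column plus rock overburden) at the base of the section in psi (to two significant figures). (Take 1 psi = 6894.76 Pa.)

170000 psi

seawater: 1030 kg/m³ × 9.80665 m/s² × 5700 m = 5.757×10^7 Pa = 8351 psi
marble: 2720 kg/m³ × 9.80665 m/s² × 450 m = 1.200×10^7 Pa = 1741 psi
amphibolite: 2990 kg/m³ × 9.80665 m/s² × 7314 m = 2.145×10^8 Pa = 31105 psi
schist: 2810 kg/m³ × 9.80665 m/s² × 9530 m = 2.626×10^8 Pa = 38089 psi
diorite: 2780 kg/m³ × 9.80665 m/s² × 24178 m = 6.592×10^8 Pa = 95602 psi
Total = 8351 + 1741 + 31105 + 38089 + 95602 = 1.7489×10^5 psi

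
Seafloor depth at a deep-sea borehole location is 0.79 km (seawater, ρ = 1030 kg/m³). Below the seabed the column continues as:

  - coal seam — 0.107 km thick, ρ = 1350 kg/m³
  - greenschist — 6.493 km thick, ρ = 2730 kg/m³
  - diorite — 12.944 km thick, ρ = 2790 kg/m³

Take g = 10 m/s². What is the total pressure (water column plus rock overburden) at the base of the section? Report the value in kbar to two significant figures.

5.5 kbar

seawater: 1030 kg/m³ × 10 m/s² × 790 m = 8.137×10^6 Pa = 0.08137 kbar
coal seam: 1350 kg/m³ × 10 m/s² × 107 m = 1.444×10^6 Pa = 0.01444 kbar
greenschist: 2730 kg/m³ × 10 m/s² × 6493 m = 1.773×10^8 Pa = 1.773 kbar
diorite: 2790 kg/m³ × 10 m/s² × 12944 m = 3.611×10^8 Pa = 3.611 kbar
Total = 0.08137 + 0.01444 + 1.773 + 3.611 = 5.4798 kbar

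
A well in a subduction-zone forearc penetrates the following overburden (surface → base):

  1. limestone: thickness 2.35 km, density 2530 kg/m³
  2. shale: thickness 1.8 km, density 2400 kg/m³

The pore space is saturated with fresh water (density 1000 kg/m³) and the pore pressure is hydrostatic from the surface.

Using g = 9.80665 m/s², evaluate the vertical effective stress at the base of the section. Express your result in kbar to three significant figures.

0.600 kbar

Overburden (lithostatic) stress σ_v:
limestone: 2530 kg/m³ × 9.80665 m/s² × 2350 m = 5.831×10^7 Pa = 58.31 MPa
shale: 2400 kg/m³ × 9.80665 m/s² × 1800 m = 4.236×10^7 Pa = 42.36 MPa
Total = 58.31 + 42.36 = 100.67 MPa
Pore pressure P_p = 1000 kg/m³ × 9.80665 m/s² × 4150 m = 4.070×10^7 Pa = 40.70 MPa
Effective stress σ' = σ_v − P_p = 100.7 − 40.70 = 59.973 MPa = 0.59973 kbar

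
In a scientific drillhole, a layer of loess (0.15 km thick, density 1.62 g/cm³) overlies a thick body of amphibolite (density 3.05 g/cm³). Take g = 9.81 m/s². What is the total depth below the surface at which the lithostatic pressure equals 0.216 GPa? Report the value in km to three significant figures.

7.29 km

Pressure at base of upper layers: 1620×9.81×150 = 2.384×10^6 Pa = 2.384×10^-3 GPa
Remaining pressure to be supplied by amphibolite: 2.160×10^8 − 2.384×10^6 = 2.136×10^8 Pa
Additional depth in amphibolite = 2.136×10^8 Pa / (3050 kg/m³ × 9.81 m/s²) = 7139.5 m
Total depth = 150 m + 7139.5 m = 7289.5 m
= 7.2895 km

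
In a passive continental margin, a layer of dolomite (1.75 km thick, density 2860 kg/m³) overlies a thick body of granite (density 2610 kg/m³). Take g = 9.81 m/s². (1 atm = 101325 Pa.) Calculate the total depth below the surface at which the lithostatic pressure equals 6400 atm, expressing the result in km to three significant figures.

Pressure at base of upper layers: 2860×9.81×1750 = 4.910×10^7 Pa = 484.6 atm
Remaining pressure to be supplied by granite: 6.485×10^8 − 4.910×10^7 = 5.994×10^8 Pa
Additional depth in granite = 5.994×10^8 Pa / (2610 kg/m³ × 9.81 m/s²) = 23410 m
Total depth = 1750 m + 23410 m = 25160 m
= 25.160 km

25.2 km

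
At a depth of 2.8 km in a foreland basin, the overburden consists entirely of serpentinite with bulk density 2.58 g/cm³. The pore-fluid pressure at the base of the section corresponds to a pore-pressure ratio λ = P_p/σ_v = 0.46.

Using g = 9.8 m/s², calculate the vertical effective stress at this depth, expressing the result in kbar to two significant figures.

0.38 kbar

Overburden (lithostatic) stress σ_v:
serpentinite: 2580 kg/m³ × 9.8 m/s² × 2800 m = 7.080×10^7 Pa = 70.80 MPa
Pore pressure P_p = λ·σ_v = 0.46 × 70.80 MPa = 32.57 MPa
Effective stress σ' = σ_v − P_p = 70.80 − 32.57 = 38.229 MPa = 0.38229 kbar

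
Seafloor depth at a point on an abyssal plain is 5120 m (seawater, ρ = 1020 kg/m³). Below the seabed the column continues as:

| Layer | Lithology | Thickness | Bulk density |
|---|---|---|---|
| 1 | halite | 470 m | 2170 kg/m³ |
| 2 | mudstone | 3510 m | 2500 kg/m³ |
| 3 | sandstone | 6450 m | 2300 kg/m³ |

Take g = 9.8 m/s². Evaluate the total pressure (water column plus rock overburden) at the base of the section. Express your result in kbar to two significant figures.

seawater: 1020 kg/m³ × 9.8 m/s² × 5120 m = 5.118×10^7 Pa = 0.5118 kbar
halite: 2170 kg/m³ × 9.8 m/s² × 470 m = 9.995×10^6 Pa = 0.09995 kbar
mudstone: 2500 kg/m³ × 9.8 m/s² × 3510 m = 8.600×10^7 Pa = 0.8599 kbar
sandstone: 2300 kg/m³ × 9.8 m/s² × 6450 m = 1.454×10^8 Pa = 1.454 kbar
Total = 0.5118 + 0.09995 + 0.8599 + 1.454 = 2.9255 kbar

2.9 kbar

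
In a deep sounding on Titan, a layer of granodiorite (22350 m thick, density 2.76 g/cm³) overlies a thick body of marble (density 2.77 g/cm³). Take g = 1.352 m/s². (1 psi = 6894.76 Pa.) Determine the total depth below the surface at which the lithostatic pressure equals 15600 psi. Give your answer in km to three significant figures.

28.8 km

Pressure at base of upper layers: 2760×1.352×22350 = 8.340×10^7 Pa = 12096 psi
Remaining pressure to be supplied by marble: 1.076×10^8 − 8.340×10^7 = 2.416×10^7 Pa
Additional depth in marble = 2.416×10^7 Pa / (2770 kg/m³ × 1.352 m/s²) = 6450.9 m
Total depth = 22350 m + 6450.9 m = 28801 m
= 28.801 km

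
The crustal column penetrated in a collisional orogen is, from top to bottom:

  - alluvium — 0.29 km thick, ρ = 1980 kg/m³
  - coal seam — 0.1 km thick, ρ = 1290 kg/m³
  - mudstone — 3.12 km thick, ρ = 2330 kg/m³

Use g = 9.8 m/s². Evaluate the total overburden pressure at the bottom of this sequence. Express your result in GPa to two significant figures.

alluvium: 1980 kg/m³ × 9.8 m/s² × 290 m = 5.627×10^6 Pa = 5.627×10^-3 GPa
coal seam: 1290 kg/m³ × 9.8 m/s² × 100 m = 1.264×10^6 Pa = 1.264×10^-3 GPa
mudstone: 2330 kg/m³ × 9.8 m/s² × 3120 m = 7.124×10^7 Pa = 0.07124 GPa
Total = 5.627×10^-3 + 1.264×10^-3 + 0.07124 = 0.078133 GPa

0.078 GPa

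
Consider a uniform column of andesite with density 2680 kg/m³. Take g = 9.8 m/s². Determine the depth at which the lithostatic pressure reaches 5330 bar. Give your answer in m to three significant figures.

h = P/(ρg) = 5330 bar / (2680 kg/m³ × 9.8 m/s²) = 5.330×10^8 Pa / 26264 Pa/m = 20294 m

20300 m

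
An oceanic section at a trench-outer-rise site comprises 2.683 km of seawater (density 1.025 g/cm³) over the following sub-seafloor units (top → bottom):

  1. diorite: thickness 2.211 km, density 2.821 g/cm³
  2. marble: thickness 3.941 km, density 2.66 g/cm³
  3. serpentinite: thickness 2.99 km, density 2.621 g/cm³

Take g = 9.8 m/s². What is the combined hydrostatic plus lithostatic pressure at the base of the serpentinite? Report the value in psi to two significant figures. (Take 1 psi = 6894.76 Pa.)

39000 psi

seawater: 1025 kg/m³ × 9.8 m/s² × 2683 m = 2.695×10^7 Pa = 3909 psi
diorite: 2821 kg/m³ × 9.8 m/s² × 2211 m = 6.112×10^7 Pa = 8865 psi
marble: 2660 kg/m³ × 9.8 m/s² × 3941 m = 1.027×10^8 Pa = 14900 psi
serpentinite: 2621 kg/m³ × 9.8 m/s² × 2990 m = 7.680×10^7 Pa = 11139 psi
Total = 3909 + 8865 + 14900 + 11139 = 38814 psi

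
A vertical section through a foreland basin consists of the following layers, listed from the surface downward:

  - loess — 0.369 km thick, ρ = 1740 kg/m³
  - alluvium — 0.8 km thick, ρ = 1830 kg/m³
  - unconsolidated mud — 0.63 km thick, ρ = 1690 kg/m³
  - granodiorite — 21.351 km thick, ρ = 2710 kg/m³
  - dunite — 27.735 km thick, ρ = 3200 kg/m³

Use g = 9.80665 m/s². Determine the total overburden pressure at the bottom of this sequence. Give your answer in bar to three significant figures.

loess: 1740 kg/m³ × 9.80665 m/s² × 369 m = 6.296×10^6 Pa = 62.96 bar
alluvium: 1830 kg/m³ × 9.80665 m/s² × 800 m = 1.436×10^7 Pa = 143.6 bar
unconsolidated mud: 1690 kg/m³ × 9.80665 m/s² × 630 m = 1.044×10^7 Pa = 104.4 bar
granodiorite: 2710 kg/m³ × 9.80665 m/s² × 21351 m = 5.674×10^8 Pa = 5674 bar
dunite: 3200 kg/m³ × 9.80665 m/s² × 27735 m = 8.704×10^8 Pa = 8704 bar
Total = 62.96 + 143.6 + 104.4 + 5674 + 8704 = 14689 bar

14700 bar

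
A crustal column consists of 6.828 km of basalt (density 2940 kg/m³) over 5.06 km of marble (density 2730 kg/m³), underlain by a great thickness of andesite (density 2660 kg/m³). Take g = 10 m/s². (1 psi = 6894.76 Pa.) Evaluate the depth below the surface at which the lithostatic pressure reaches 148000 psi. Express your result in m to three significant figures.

Pressure at base of upper layers: 2940×10×6828 + 2730×10×5060 = 3.389×10^8 Pa = 49151 psi
Remaining pressure to be supplied by andesite: 1.020×10^9 − 3.389×10^8 = 6.815×10^8 Pa
Additional depth in andesite = 6.815×10^8 Pa / (2660 kg/m³ × 10 m/s²) = 25622 m
Total depth = 11888 m + 25622 m = 37510 m

37500 m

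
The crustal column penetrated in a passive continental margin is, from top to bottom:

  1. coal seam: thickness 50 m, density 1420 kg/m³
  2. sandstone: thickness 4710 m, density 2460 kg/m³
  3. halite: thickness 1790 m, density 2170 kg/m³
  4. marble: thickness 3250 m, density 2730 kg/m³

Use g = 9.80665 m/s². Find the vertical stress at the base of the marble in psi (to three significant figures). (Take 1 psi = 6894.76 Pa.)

coal seam: 1420 kg/m³ × 9.80665 m/s² × 50 m = 6.963×10^5 Pa = 101.0 psi
sandstone: 2460 kg/m³ × 9.80665 m/s² × 4710 m = 1.136×10^8 Pa = 16480 psi
halite: 2170 kg/m³ × 9.80665 m/s² × 1790 m = 3.809×10^7 Pa = 5525 psi
marble: 2730 kg/m³ × 9.80665 m/s² × 3250 m = 8.701×10^7 Pa = 12620 psi
Total = 101.0 + 16480 + 5525 + 12620 = 34725 psi

34700 psi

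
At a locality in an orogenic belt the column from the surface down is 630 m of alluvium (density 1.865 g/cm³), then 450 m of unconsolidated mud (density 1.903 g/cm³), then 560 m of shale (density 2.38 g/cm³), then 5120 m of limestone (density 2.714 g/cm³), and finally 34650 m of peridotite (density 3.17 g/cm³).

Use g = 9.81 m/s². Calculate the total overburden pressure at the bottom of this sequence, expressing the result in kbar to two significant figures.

12 kbar

alluvium: 1865 kg/m³ × 9.81 m/s² × 630 m = 1.153×10^7 Pa = 0.1153 kbar
unconsolidated mud: 1903 kg/m³ × 9.81 m/s² × 450 m = 8.401×10^6 Pa = 0.08401 kbar
shale: 2380 kg/m³ × 9.81 m/s² × 560 m = 1.307×10^7 Pa = 0.1307 kbar
limestone: 2714 kg/m³ × 9.81 m/s² × 5120 m = 1.363×10^8 Pa = 1.363 kbar
peridotite: 3170 kg/m³ × 9.81 m/s² × 34650 m = 1.078×10^9 Pa = 10.78 kbar
Total = 0.1153 + 0.08401 + 0.1307 + 1.363 + 10.78 = 12.469 kbar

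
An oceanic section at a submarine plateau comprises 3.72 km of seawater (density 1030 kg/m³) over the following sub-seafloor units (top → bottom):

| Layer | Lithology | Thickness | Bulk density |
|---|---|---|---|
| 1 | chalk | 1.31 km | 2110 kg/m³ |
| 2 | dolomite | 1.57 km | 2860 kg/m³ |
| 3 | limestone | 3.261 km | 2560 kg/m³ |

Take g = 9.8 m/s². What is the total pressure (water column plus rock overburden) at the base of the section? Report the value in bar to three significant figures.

1900 bar

seawater: 1030 kg/m³ × 9.8 m/s² × 3720 m = 3.755×10^7 Pa = 375.5 bar
chalk: 2110 kg/m³ × 9.8 m/s² × 1310 m = 2.709×10^7 Pa = 270.9 bar
dolomite: 2860 kg/m³ × 9.8 m/s² × 1570 m = 4.400×10^7 Pa = 440.0 bar
limestone: 2560 kg/m³ × 9.8 m/s² × 3261 m = 8.181×10^7 Pa = 818.1 bar
Total = 375.5 + 270.9 + 440.0 + 818.1 = 1904.5 bar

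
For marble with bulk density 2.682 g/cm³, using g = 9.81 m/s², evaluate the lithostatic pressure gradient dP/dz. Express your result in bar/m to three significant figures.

dP/dz = ρg = 2682 kg/m³ × 9.81 m/s² = 26310 Pa/m
= 26310 Pa/m × (1 bar/m / 1.0000×10^5 Pa/m) = 0.26310 bar/m

0.263 bar/m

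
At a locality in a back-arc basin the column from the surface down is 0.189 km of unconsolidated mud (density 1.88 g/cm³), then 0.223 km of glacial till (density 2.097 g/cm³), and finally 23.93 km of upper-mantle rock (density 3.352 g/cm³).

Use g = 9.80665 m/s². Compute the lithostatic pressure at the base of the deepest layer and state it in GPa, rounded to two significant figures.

0.79 GPa

unconsolidated mud: 1880 kg/m³ × 9.80665 m/s² × 189 m = 3.484×10^6 Pa = 3.484×10^-3 GPa
glacial till: 2097 kg/m³ × 9.80665 m/s² × 223 m = 4.586×10^6 Pa = 4.586×10^-3 GPa
upper-mantle rock: 3352 kg/m³ × 9.80665 m/s² × 23930 m = 7.866×10^8 Pa = 0.7866 GPa
Total = 3.484×10^-3 + 4.586×10^-3 + 0.7866 = 0.79469 GPa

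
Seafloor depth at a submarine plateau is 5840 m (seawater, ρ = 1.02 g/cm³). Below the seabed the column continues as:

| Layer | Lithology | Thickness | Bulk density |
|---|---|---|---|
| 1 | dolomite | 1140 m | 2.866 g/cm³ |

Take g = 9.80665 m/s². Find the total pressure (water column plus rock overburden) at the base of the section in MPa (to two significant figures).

90 MPa

seawater: 1020 kg/m³ × 9.80665 m/s² × 5840 m = 5.842×10^7 Pa = 58.42 MPa
dolomite: 2866 kg/m³ × 9.80665 m/s² × 1140 m = 3.204×10^7 Pa = 32.04 MPa
Total = 58.42 + 32.04 = 90.457 MPa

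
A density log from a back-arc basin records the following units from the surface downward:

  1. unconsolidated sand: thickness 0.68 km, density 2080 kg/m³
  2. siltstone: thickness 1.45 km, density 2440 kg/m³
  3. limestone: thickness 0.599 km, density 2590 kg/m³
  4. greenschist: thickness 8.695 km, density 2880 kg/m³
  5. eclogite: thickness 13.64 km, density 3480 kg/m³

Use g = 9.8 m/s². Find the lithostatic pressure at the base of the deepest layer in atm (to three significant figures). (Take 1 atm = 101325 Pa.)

7640 atm

unconsolidated sand: 2080 kg/m³ × 9.8 m/s² × 680 m = 1.386×10^7 Pa = 136.8 atm
siltstone: 2440 kg/m³ × 9.8 m/s² × 1450 m = 3.467×10^7 Pa = 342.2 atm
limestone: 2590 kg/m³ × 9.8 m/s² × 599 m = 1.520×10^7 Pa = 150.1 atm
greenschist: 2880 kg/m³ × 9.8 m/s² × 8695 m = 2.454×10^8 Pa = 2422 atm
eclogite: 3480 kg/m³ × 9.8 m/s² × 13640 m = 4.652×10^8 Pa = 4591 atm
Total = 136.8 + 342.2 + 150.1 + 2422 + 4591 = 7642.0 atm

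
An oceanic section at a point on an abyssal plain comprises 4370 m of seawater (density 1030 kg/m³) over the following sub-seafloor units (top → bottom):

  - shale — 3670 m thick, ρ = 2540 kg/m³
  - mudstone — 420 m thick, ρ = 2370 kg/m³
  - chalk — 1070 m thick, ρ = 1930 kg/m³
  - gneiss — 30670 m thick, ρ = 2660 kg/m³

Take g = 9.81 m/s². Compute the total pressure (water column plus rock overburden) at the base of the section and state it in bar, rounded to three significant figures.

seawater: 1030 kg/m³ × 9.81 m/s² × 4370 m = 4.416×10^7 Pa = 441.6 bar
shale: 2540 kg/m³ × 9.81 m/s² × 3670 m = 9.145×10^7 Pa = 914.5 bar
mudstone: 2370 kg/m³ × 9.81 m/s² × 420 m = 9.765×10^6 Pa = 97.65 bar
chalk: 1930 kg/m³ × 9.81 m/s² × 1070 m = 2.026×10^7 Pa = 202.6 bar
gneiss: 2660 kg/m³ × 9.81 m/s² × 30670 m = 8.003×10^8 Pa = 8003 bar
Total = 441.6 + 914.5 + 97.65 + 202.6 + 8003 = 9659.5 bar

9660 bar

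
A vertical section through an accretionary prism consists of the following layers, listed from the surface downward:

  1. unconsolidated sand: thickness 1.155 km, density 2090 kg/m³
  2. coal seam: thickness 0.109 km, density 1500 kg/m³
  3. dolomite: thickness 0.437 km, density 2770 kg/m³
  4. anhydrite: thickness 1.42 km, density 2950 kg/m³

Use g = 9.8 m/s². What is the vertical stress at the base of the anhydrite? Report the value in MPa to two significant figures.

unconsolidated sand: 2090 kg/m³ × 9.8 m/s² × 1155 m = 2.366×10^7 Pa = 23.66 MPa
coal seam: 1500 kg/m³ × 9.8 m/s² × 109 m = 1.602×10^6 Pa = 1.602 MPa
dolomite: 2770 kg/m³ × 9.8 m/s² × 437 m = 1.186×10^7 Pa = 11.86 MPa
anhydrite: 2950 kg/m³ × 9.8 m/s² × 1420 m = 4.105×10^7 Pa = 41.05 MPa
Total = 23.66 + 1.602 + 11.86 + 41.05 = 78.174 MPa

78 MPa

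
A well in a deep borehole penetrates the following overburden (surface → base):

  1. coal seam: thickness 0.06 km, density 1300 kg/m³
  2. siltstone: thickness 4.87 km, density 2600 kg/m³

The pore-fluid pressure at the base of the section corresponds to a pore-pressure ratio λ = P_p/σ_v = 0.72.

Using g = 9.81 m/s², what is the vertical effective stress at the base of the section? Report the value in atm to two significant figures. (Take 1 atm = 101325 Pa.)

Overburden (lithostatic) stress σ_v:
coal seam: 1300 kg/m³ × 9.81 m/s² × 60 m = 7.652×10^5 Pa = 0.7652 MPa
siltstone: 2600 kg/m³ × 9.81 m/s² × 4870 m = 1.242×10^8 Pa = 124.2 MPa
Total = 0.7652 + 124.2 = 124.98 MPa
Pore pressure P_p = λ·σ_v = 0.72 × 125.0 MPa = 89.99 MPa
Effective stress σ' = σ_v − P_p = 125.0 − 89.99 = 34.994 MPa = 345.37 atm

350 atm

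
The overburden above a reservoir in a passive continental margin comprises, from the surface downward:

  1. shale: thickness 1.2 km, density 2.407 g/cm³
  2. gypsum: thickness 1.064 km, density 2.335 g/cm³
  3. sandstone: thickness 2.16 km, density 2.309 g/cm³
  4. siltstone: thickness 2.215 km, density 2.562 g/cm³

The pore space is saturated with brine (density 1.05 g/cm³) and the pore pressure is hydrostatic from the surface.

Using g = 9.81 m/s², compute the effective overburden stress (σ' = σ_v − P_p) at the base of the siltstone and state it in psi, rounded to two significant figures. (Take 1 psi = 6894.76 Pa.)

Overburden (lithostatic) stress σ_v:
shale: 2407 kg/m³ × 9.81 m/s² × 1200 m = 2.834×10^7 Pa = 28.34 MPa
gypsum: 2335 kg/m³ × 9.81 m/s² × 1064 m = 2.437×10^7 Pa = 24.37 MPa
sandstone: 2309 kg/m³ × 9.81 m/s² × 2160 m = 4.893×10^7 Pa = 48.93 MPa
siltstone: 2562 kg/m³ × 9.81 m/s² × 2215 m = 5.567×10^7 Pa = 55.67 MPa
Total = 28.34 + 24.37 + 48.93 + 55.67 = 157.30 MPa
Pore pressure P_p = 1050 kg/m³ × 9.81 m/s² × 6639 m = 6.839×10^7 Pa = 68.39 MPa
Effective stress σ' = σ_v − P_p = 157.3 − 68.39 = 88.919 MPa = 12897 psi

13000 psi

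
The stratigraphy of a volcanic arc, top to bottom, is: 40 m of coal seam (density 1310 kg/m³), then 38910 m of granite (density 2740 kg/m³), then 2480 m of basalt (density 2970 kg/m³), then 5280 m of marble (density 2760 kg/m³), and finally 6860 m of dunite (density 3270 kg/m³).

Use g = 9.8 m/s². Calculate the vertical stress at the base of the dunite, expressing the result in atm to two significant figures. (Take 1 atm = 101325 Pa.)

coal seam: 1310 kg/m³ × 9.8 m/s² × 40 m = 5.135×10^5 Pa = 5.068 atm
granite: 2740 kg/m³ × 9.8 m/s² × 38910 m = 1.045×10^9 Pa = 10311 atm
basalt: 2970 kg/m³ × 9.8 m/s² × 2480 m = 7.218×10^7 Pa = 712.4 atm
marble: 2760 kg/m³ × 9.8 m/s² × 5280 m = 1.428×10^8 Pa = 1409 atm
dunite: 3270 kg/m³ × 9.8 m/s² × 6860 m = 2.198×10^8 Pa = 2170 atm
Total = 5.068 + 10311 + 712.4 + 1409 + 2170 = 14608 atm

15000 atm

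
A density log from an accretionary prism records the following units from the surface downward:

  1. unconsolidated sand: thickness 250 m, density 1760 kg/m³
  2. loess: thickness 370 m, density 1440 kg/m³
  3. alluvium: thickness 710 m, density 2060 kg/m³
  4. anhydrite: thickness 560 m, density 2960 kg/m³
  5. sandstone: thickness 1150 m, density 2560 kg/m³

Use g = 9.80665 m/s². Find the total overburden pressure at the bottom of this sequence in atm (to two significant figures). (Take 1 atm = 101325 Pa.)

680 atm

unconsolidated sand: 1760 kg/m³ × 9.80665 m/s² × 250 m = 4.315×10^6 Pa = 42.59 atm
loess: 1440 kg/m³ × 9.80665 m/s² × 370 m = 5.225×10^6 Pa = 51.57 atm
alluvium: 2060 kg/m³ × 9.80665 m/s² × 710 m = 1.434×10^7 Pa = 141.6 atm
anhydrite: 2960 kg/m³ × 9.80665 m/s² × 560 m = 1.626×10^7 Pa = 160.4 atm
sandstone: 2560 kg/m³ × 9.80665 m/s² × 1150 m = 2.887×10^7 Pa = 284.9 atm
Total = 42.59 + 51.57 + 141.6 + 160.4 + 284.9 = 681.07 atm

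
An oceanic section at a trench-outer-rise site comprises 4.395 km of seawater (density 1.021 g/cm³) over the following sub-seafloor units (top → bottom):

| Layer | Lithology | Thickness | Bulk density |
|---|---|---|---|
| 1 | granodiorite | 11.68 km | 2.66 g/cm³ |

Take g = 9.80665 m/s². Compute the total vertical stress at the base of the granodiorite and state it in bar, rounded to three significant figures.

3490 bar

seawater: 1021 kg/m³ × 9.80665 m/s² × 4395 m = 4.401×10^7 Pa = 440.1 bar
granodiorite: 2660 kg/m³ × 9.80665 m/s² × 11680 m = 3.047×10^8 Pa = 3047 bar
Total = 440.1 + 3047 = 3486.9 bar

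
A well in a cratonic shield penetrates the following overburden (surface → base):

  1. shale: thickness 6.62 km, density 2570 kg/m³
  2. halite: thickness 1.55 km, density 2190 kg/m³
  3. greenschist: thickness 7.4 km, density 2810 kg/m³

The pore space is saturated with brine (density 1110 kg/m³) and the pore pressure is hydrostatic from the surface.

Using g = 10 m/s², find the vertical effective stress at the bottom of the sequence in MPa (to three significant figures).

Overburden (lithostatic) stress σ_v:
shale: 2570 kg/m³ × 10 m/s² × 6620 m = 1.701×10^8 Pa = 170.1 MPa
halite: 2190 kg/m³ × 10 m/s² × 1550 m = 3.394×10^7 Pa = 33.95 MPa
greenschist: 2810 kg/m³ × 10 m/s² × 7400 m = 2.079×10^8 Pa = 207.9 MPa
Total = 170.1 + 33.95 + 207.9 = 412.02 MPa
Pore pressure P_p = 1110 kg/m³ × 10 m/s² × 15570 m = 1.728×10^8 Pa = 172.8 MPa
Effective stress σ' = σ_v − P_p = 412.0 − 172.8 = 239.19 MPa

239 MPa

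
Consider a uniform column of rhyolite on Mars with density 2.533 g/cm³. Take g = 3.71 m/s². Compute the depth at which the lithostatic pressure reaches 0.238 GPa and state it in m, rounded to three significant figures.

h = P/(ρg) = 0.238 GPa / (2533 kg/m³ × 3.71 m/s²) = 2.380×10^8 Pa / 9397.4 Pa/m = 25326 m

25300 m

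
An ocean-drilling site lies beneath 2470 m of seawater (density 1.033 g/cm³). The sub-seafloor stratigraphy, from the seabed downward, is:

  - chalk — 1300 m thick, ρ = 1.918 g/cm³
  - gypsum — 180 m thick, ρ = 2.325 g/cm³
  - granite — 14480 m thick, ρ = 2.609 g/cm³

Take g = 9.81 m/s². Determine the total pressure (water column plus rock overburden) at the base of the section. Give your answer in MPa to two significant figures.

seawater: 1033 kg/m³ × 9.81 m/s² × 2470 m = 2.503×10^7 Pa = 25.03 MPa
chalk: 1918 kg/m³ × 9.81 m/s² × 1300 m = 2.446×10^7 Pa = 24.46 MPa
gypsum: 2325 kg/m³ × 9.81 m/s² × 180 m = 4.105×10^6 Pa = 4.105 MPa
granite: 2609 kg/m³ × 9.81 m/s² × 14480 m = 3.706×10^8 Pa = 370.6 MPa
Total = 25.03 + 24.46 + 4.105 + 370.6 = 424.20 MPa

420 MPa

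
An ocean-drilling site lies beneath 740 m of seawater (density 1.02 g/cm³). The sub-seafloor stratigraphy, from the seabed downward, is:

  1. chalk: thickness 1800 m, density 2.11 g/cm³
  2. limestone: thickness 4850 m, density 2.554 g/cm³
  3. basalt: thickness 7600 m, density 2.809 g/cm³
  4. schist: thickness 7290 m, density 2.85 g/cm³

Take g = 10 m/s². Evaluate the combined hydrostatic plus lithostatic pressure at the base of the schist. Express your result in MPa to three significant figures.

591 MPa

seawater: 1020 kg/m³ × 10 m/s² × 740 m = 7.548×10^6 Pa = 7.548 MPa
chalk: 2110 kg/m³ × 10 m/s² × 1800 m = 3.798×10^7 Pa = 37.98 MPa
limestone: 2554 kg/m³ × 10 m/s² × 4850 m = 1.239×10^8 Pa = 123.9 MPa
basalt: 2809 kg/m³ × 10 m/s² × 7600 m = 2.135×10^8 Pa = 213.5 MPa
schist: 2850 kg/m³ × 10 m/s² × 7290 m = 2.078×10^8 Pa = 207.8 MPa
Total = 7.548 + 37.98 + 123.9 + 213.5 + 207.8 = 590.65 MPa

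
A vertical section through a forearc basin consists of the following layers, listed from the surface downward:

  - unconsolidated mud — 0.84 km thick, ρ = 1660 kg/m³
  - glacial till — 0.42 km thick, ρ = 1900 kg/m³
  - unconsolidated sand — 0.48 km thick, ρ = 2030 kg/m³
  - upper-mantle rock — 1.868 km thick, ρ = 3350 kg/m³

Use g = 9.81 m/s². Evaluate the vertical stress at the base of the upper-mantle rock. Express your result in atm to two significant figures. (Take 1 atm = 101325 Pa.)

unconsolidated mud: 1660 kg/m³ × 9.81 m/s² × 840 m = 1.368×10^7 Pa = 135.0 atm
glacial till: 1900 kg/m³ × 9.81 m/s² × 420 m = 7.828×10^6 Pa = 77.26 atm
unconsolidated sand: 2030 kg/m³ × 9.81 m/s² × 480 m = 9.559×10^6 Pa = 94.34 atm
upper-mantle rock: 3350 kg/m³ × 9.81 m/s² × 1868 m = 6.139×10^7 Pa = 605.9 atm
Total = 135.0 + 77.26 + 94.34 + 605.9 = 912.46 atm

910 atm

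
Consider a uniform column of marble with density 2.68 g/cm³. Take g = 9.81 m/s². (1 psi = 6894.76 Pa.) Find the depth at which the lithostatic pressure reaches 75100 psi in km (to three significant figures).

19.7 km

h = P/(ρg) = 75100 psi / (2680 kg/m³ × 9.81 m/s²) = 5.178×10^8 Pa / 26291 Pa/m = 19695 m
= 19.695 km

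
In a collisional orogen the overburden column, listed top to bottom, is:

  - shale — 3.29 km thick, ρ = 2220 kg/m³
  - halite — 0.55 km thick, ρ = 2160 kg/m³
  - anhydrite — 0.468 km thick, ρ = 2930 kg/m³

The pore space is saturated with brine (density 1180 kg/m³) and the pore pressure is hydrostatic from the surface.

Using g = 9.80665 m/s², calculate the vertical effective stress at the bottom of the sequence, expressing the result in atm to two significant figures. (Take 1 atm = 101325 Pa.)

Overburden (lithostatic) stress σ_v:
shale: 2220 kg/m³ × 9.80665 m/s² × 3290 m = 7.163×10^7 Pa = 71.63 MPa
halite: 2160 kg/m³ × 9.80665 m/s² × 550 m = 1.165×10^7 Pa = 11.65 MPa
anhydrite: 2930 kg/m³ × 9.80665 m/s² × 468 m = 1.345×10^7 Pa = 13.45 MPa
Total = 71.63 + 11.65 + 13.45 = 96.723 MPa
Pore pressure P_p = 1180 kg/m³ × 9.80665 m/s² × 4308 m = 4.985×10^7 Pa = 49.85 MPa
Effective stress σ' = σ_v − P_p = 96.72 − 49.85 = 46.872 MPa = 462.59 atm

460 atm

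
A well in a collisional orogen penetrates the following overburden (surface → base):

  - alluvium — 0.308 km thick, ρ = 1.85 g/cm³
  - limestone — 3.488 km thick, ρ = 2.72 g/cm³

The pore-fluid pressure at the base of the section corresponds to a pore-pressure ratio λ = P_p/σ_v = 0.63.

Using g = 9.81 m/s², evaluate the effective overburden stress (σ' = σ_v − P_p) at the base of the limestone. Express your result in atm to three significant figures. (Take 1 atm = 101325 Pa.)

360 atm

Overburden (lithostatic) stress σ_v:
alluvium: 1850 kg/m³ × 9.81 m/s² × 308 m = 5.590×10^6 Pa = 5.590 MPa
limestone: 2720 kg/m³ × 9.81 m/s² × 3488 m = 9.307×10^7 Pa = 93.07 MPa
Total = 5.590 + 93.07 = 98.661 MPa
Pore pressure P_p = λ·σ_v = 0.63 × 98.66 MPa = 62.16 MPa
Effective stress σ' = σ_v − P_p = 98.66 − 62.16 = 36.504 MPa = 360.27 atm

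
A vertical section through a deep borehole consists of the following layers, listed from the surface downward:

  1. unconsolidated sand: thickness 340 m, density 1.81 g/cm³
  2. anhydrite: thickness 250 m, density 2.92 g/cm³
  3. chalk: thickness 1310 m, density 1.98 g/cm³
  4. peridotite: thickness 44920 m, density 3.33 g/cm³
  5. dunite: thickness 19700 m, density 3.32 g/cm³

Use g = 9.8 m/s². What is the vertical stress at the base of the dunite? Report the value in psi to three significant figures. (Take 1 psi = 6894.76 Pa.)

311000 psi

unconsolidated sand: 1810 kg/m³ × 9.8 m/s² × 340 m = 6.031×10^6 Pa = 874.7 psi
anhydrite: 2920 kg/m³ × 9.8 m/s² × 250 m = 7.154×10^6 Pa = 1038 psi
chalk: 1980 kg/m³ × 9.8 m/s² × 1310 m = 2.542×10^7 Pa = 3687 psi
peridotite: 3330 kg/m³ × 9.8 m/s² × 44920 m = 1.466×10^9 Pa = 2.126×10^5 psi
dunite: 3320 kg/m³ × 9.8 m/s² × 19700 m = 6.410×10^8 Pa = 92963 psi
Total = 874.7 + 1038 + 3687 + 2.126×10^5 + 92963 = 3.1118×10^5 psi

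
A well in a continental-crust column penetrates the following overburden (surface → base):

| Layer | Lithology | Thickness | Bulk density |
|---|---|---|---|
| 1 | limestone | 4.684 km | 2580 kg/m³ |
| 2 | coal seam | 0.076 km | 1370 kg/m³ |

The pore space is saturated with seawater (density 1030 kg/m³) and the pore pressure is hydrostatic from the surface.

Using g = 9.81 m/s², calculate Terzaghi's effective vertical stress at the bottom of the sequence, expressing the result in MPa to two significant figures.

71 MPa

Overburden (lithostatic) stress σ_v:
limestone: 2580 kg/m³ × 9.81 m/s² × 4684 m = 1.186×10^8 Pa = 118.6 MPa
coal seam: 1370 kg/m³ × 9.81 m/s² × 76 m = 1.021×10^6 Pa = 1.021 MPa
Total = 118.6 + 1.021 = 119.57 MPa
Pore pressure P_p = 1030 kg/m³ × 9.81 m/s² × 4760 m = 4.810×10^7 Pa = 48.10 MPa
Effective stress σ' = σ_v − P_p = 119.6 − 48.10 = 71.476 MPa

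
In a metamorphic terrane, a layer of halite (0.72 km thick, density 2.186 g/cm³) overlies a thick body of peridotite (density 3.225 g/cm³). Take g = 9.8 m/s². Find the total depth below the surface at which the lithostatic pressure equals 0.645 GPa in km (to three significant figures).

Pressure at base of upper layers: 2186×9.8×720 = 1.542×10^7 Pa = 0.01542 GPa
Remaining pressure to be supplied by peridotite: 6.450×10^8 − 1.542×10^7 = 6.296×10^8 Pa
Additional depth in peridotite = 6.296×10^8 Pa / (3225 kg/m³ × 9.8 m/s²) = 19920 m
Total depth = 720 m + 19920 m = 20640 m
= 20.640 km

20.6 km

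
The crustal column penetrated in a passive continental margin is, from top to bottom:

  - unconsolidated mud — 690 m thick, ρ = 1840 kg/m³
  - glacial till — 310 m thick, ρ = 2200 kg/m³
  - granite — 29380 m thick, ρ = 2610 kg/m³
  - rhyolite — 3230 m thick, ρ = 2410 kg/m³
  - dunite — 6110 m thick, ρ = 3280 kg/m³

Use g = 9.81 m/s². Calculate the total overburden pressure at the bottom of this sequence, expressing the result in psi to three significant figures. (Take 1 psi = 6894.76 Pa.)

unconsolidated mud: 1840 kg/m³ × 9.81 m/s² × 690 m = 1.245×10^7 Pa = 1806 psi
glacial till: 2200 kg/m³ × 9.81 m/s² × 310 m = 6.690×10^6 Pa = 970.4 psi
granite: 2610 kg/m³ × 9.81 m/s² × 29380 m = 7.522×10^8 Pa = 1.091×10^5 psi
rhyolite: 2410 kg/m³ × 9.81 m/s² × 3230 m = 7.636×10^7 Pa = 11076 psi
dunite: 3280 kg/m³ × 9.81 m/s² × 6110 m = 1.966×10^8 Pa = 28514 psi
Total = 1806 + 970.4 + 1.091×10^5 + 11076 + 28514 = 1.5147×10^5 psi

151000 psi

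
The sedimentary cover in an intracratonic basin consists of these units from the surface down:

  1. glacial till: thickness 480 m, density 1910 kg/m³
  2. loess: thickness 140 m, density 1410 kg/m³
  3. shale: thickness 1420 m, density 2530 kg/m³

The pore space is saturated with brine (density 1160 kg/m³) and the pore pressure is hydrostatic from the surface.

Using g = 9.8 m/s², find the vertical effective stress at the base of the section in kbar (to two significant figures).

Overburden (lithostatic) stress σ_v:
glacial till: 1910 kg/m³ × 9.8 m/s² × 480 m = 8.985×10^6 Pa = 8.985 MPa
loess: 1410 kg/m³ × 9.8 m/s² × 140 m = 1.935×10^6 Pa = 1.935 MPa
shale: 2530 kg/m³ × 9.8 m/s² × 1420 m = 3.521×10^7 Pa = 35.21 MPa
Total = 8.985 + 1.935 + 35.21 = 46.127 MPa
Pore pressure P_p = 1160 kg/m³ × 9.8 m/s² × 2040 m = 2.319×10^7 Pa = 23.19 MPa
Effective stress σ' = σ_v − P_p = 46.13 − 23.19 = 22.936 MPa = 0.22936 kbar

0.23 kbar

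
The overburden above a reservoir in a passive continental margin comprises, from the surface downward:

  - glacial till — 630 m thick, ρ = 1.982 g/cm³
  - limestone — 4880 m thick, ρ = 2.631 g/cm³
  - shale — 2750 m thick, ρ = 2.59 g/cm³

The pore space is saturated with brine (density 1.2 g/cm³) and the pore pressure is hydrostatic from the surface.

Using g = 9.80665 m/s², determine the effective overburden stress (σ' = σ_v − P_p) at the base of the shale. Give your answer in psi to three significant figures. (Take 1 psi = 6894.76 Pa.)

Overburden (lithostatic) stress σ_v:
glacial till: 1982 kg/m³ × 9.80665 m/s² × 630 m = 1.225×10^7 Pa = 12.25 MPa
limestone: 2631 kg/m³ × 9.80665 m/s² × 4880 m = 1.259×10^8 Pa = 125.9 MPa
shale: 2590 kg/m³ × 9.80665 m/s² × 2750 m = 6.985×10^7 Pa = 69.85 MPa
Total = 12.25 + 125.9 + 69.85 = 208.00 MPa
Pore pressure P_p = 1200 kg/m³ × 9.80665 m/s² × 8260 m = 9.720×10^7 Pa = 97.20 MPa
Effective stress σ' = σ_v − P_p = 208.0 − 97.20 = 110.80 MPa = 16070 psi

16100 psi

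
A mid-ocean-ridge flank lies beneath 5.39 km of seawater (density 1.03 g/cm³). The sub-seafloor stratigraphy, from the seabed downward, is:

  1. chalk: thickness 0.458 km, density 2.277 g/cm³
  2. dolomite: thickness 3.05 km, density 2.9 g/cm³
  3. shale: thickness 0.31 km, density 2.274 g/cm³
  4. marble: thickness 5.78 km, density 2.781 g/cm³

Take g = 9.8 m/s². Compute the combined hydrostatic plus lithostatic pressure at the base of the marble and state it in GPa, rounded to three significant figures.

0.316 GPa

seawater: 1030 kg/m³ × 9.8 m/s² × 5390 m = 5.441×10^7 Pa = 0.05441 GPa
chalk: 2277 kg/m³ × 9.8 m/s² × 458 m = 1.022×10^7 Pa = 0.01022 GPa
dolomite: 2900 kg/m³ × 9.8 m/s² × 3050 m = 8.668×10^7 Pa = 0.08668 GPa
shale: 2274 kg/m³ × 9.8 m/s² × 310 m = 6.908×10^6 Pa = 6.908×10^-3 GPa
marble: 2781 kg/m³ × 9.8 m/s² × 5780 m = 1.575×10^8 Pa = 0.1575 GPa
Total = 0.05441 + 0.01022 + 0.08668 + 6.908×10^-3 + 0.1575 = 0.31574 GPa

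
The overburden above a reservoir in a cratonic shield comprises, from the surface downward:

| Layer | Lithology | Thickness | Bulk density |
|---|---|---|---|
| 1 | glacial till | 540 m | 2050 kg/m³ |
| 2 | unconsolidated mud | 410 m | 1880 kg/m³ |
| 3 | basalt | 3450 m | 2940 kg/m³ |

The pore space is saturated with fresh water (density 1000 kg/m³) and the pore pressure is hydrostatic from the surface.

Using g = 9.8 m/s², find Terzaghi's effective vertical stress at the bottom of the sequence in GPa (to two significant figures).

0.075 GPa

Overburden (lithostatic) stress σ_v:
glacial till: 2050 kg/m³ × 9.8 m/s² × 540 m = 1.085×10^7 Pa = 10.85 MPa
unconsolidated mud: 1880 kg/m³ × 9.8 m/s² × 410 m = 7.554×10^6 Pa = 7.554 MPa
basalt: 2940 kg/m³ × 9.8 m/s² × 3450 m = 9.940×10^7 Pa = 99.40 MPa
Total = 10.85 + 7.554 + 99.40 = 117.80 MPa
Pore pressure P_p = 1000 kg/m³ × 9.8 m/s² × 4400 m = 4.312×10^7 Pa = 43.12 MPa
Effective stress σ' = σ_v − P_p = 117.8 − 43.12 = 74.684 MPa = 0.074684 GPa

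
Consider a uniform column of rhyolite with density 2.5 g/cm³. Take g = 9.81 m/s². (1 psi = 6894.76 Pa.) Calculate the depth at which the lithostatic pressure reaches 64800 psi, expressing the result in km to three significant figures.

h = P/(ρg) = 64800 psi / (2500 kg/m³ × 9.81 m/s²) = 4.468×10^8 Pa / 24525 Pa/m = 18217 m
= 18.217 km

18.2 km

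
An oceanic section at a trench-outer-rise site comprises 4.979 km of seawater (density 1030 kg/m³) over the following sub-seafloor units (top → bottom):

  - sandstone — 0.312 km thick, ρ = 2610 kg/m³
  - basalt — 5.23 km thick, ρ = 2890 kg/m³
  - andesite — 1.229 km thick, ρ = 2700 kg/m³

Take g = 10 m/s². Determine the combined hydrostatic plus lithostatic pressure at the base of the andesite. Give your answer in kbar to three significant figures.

2.44 kbar

seawater: 1030 kg/m³ × 10 m/s² × 4979 m = 5.128×10^7 Pa = 0.5128 kbar
sandstone: 2610 kg/m³ × 10 m/s² × 312 m = 8.143×10^6 Pa = 0.08143 kbar
basalt: 2890 kg/m³ × 10 m/s² × 5230 m = 1.511×10^8 Pa = 1.511 kbar
andesite: 2700 kg/m³ × 10 m/s² × 1229 m = 3.318×10^7 Pa = 0.3318 kbar
Total = 0.5128 + 0.08143 + 1.511 + 0.3318 = 2.4376 kbar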